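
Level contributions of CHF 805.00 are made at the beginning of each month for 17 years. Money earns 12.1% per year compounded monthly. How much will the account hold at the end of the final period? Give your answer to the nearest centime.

This is an annuity due: 204 deposits of CHF 805.00 at the beginning of each month.
Periodic rate r = 0.121/12 per month; n is counted in months.
FV = PMT × [((1+r)^n − 1)/r] × (1+r) = 805 × [(1+r)^204 − 1] / r × (1+r) = CHF 543,696.92

CHF 543,696.92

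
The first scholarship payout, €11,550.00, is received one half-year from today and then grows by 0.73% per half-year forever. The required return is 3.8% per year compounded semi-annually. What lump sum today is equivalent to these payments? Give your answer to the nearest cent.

Periodic rate r = 0.038/2 per half-year.
Growing perpetuity (Gordon): PV = PMT₁ / (r − g) = 11,550 / (r − 0.0073) = €987,179.49.

€987,179.49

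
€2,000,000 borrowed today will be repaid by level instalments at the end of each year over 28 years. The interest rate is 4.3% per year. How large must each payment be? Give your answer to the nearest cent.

Level ordinary annuity; solve PV = PMT × [(1 − (1+r)^−n)/r] for PMT.
Periodic rate r = 0.043 per year.
With n = 28: PMT = 2,000,000 / ([(1 − (1+r)^−n)/r]) = €124,212.40

€124,212.40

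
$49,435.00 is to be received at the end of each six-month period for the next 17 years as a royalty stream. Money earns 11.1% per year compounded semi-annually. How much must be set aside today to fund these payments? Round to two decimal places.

This is an ordinary annuity: 34 payments of $49,435.00 at the end of each six-month period.
Periodic rate r = 0.111/2 per half-year; n is counted in half-years.
PV = PMT × [(1 − (1+r)^−n)/r] = 49,435 × [1 − (1+r)^−34] / r = $748,762.20

$748,762.20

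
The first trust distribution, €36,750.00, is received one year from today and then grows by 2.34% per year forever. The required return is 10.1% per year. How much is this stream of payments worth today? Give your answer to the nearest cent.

Periodic rate r = 0.101 per year.
Growing perpetuity (Gordon): PV = PMT₁ / (r − g) = 36,750 / (r − 0.0234) = €473,582.47.

€473,582.47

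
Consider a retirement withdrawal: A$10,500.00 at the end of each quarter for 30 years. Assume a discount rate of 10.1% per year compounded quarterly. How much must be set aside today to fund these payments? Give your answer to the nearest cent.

A$394,979.65

This is an ordinary annuity: 120 payments of A$10,500.00 at the end of each quarter.
Periodic rate r = 0.101/4 per quarter; n is counted in quarters.
PV = PMT × [(1 − (1+r)^−n)/r] = 10,500 × [1 − (1+r)^−120] / r = A$394,979.65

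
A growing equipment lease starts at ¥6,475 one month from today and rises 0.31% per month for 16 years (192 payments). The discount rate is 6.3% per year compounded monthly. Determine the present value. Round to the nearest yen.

¥1,015,125

Periodic rate r = 0.063/12 per month; n is counted in months.
Growing ordinary annuity: PV = PMT₁ × [1 − ((1+g)/(1+r))^n] / (r − g) = 6,475 × [1 − ((1+0.0031)/(1+r))^192] / (r − 0.0031) = ¥1,015,125.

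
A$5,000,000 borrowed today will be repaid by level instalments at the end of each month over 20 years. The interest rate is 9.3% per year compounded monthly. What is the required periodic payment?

A$45,955.49

Level ordinary annuity; solve PV = PMT × [(1 − (1+r)^−n)/r] for PMT.
Periodic rate r = 0.093/12 per month; n is counted in months.
With n = 240: PMT = 5,000,000 / ([(1 − (1+r)^−n)/r]) = A$45,955.49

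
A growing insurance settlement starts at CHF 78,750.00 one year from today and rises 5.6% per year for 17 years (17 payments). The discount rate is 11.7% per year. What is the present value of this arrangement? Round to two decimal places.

CHF 794,044.25

Periodic rate r = 0.117 per year.
Growing ordinary annuity: PV = PMT₁ × [1 − ((1+g)/(1+r))^n] / (r − g) = 78,750 × [1 − ((1+0.056)/(1+r))^17] / (r − 0.056) = CHF 794,044.25.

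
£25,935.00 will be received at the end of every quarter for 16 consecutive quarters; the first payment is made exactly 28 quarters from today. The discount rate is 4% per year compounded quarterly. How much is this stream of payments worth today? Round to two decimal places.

Ordinary annuity of 16 payments, first payment at period 28.
Periodic rate r = 0.04/4 per quarter; n is counted in quarters.
The ordinary-annuity PV formula values the stream one period before the first payment (period 27); discount that back 27 periods:
PV₀ = 25,935 × [1 − (1+r)^−16] / r × (1+r)^−27 = £291,779.14

£291,779.14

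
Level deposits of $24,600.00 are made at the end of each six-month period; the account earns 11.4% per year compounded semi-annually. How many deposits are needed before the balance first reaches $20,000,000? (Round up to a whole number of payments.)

Periodic rate r = 0.114/2 per half-year; n is counted in half-years.
Ordinary annuity FV: 20,000,000 = 24,600 × [((1+r)^n − 1)/r].
(1+r)^n = 1 + 20,000,000 × r / 24,600, so n = ln(1 + 20,000,000·r/24,600) / ln(1+r) = 69.58.
Round up to a whole number of payments: n = 70.

70 payments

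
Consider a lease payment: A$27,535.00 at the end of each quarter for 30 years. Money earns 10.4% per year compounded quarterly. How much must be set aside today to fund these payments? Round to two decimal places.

This is an ordinary annuity: 120 payments of A$27,535.00 at the end of each quarter.
Periodic rate r = 0.104/4 per quarter; n is counted in quarters.
PV = PMT × [(1 − (1+r)^−n)/r] = 27,535 × [1 − (1+r)^−120] / r = A$1,010,372.15

A$1,010,372.15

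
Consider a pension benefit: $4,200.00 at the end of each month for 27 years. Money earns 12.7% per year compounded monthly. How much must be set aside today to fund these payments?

This is an ordinary annuity: 324 payments of $4,200.00 at the end of each month.
Periodic rate r = 0.127/12 per month; n is counted in months.
PV = PMT × [(1 − (1+r)^−n)/r] = 4,200 × [1 − (1+r)^−324] / r = $383,750.85

$383,750.85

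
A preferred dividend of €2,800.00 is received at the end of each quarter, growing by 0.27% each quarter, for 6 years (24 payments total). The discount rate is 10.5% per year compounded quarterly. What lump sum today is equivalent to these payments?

€50,788.39

Periodic rate r = 0.105/4 per quarter; n is counted in quarters.
Growing ordinary annuity: PV = PMT₁ × [1 − ((1+g)/(1+r))^n] / (r − g) = 2,800 × [1 − ((1+0.0027)/(1+r))^24] / (r − 0.0027) = €50,788.39.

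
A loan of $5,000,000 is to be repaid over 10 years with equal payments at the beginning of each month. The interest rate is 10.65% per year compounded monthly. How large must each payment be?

Level annuity due; solve PV = PMT × [(1 − (1+r)^−n)/r] × (1+r) for PMT.
Periodic rate r = 0.1065/12 per month; n is counted in months.
With n = 120: PMT = 5,000,000 / ([(1 − (1+r)^−n)/r] × (1+r)) = $67,290.94

$67,290.94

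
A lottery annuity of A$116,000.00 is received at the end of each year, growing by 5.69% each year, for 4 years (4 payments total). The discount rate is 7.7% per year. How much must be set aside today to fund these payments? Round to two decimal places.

A$418,914.99

Periodic rate r = 0.077 per year.
Growing ordinary annuity: PV = PMT₁ × [1 − ((1+g)/(1+r))^n] / (r − g) = 116,000 × [1 − ((1+0.0569)/(1+r))^4] / (r − 0.0569) = A$418,914.99.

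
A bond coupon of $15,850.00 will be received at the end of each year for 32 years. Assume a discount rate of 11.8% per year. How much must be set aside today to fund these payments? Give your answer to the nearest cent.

$130,537.52

This is an ordinary annuity: 32 payments of $15,850.00 at the end of each year.
Periodic rate r = 0.118 per year.
PV = PMT × [(1 − (1+r)^−n)/r] = 15,850 × [1 − (1+r)^−32] / r = $130,537.52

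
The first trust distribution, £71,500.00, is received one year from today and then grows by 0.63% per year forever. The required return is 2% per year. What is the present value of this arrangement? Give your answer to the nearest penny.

£5,218,978.10

Periodic rate r = 0.02 per year.
Growing perpetuity (Gordon): PV = PMT₁ / (r − g) = 71,500 / (r − 0.0063) = £5,218,978.10.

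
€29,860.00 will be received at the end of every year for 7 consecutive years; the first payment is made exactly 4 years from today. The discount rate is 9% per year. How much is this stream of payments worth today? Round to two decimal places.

€116,046.80

Ordinary annuity of 7 payments, first payment at period 4.
Periodic rate r = 0.09 per year.
The ordinary-annuity PV formula values the stream one period before the first payment (period 3); discount that back 3 periods:
PV₀ = 29,860 × [1 − (1+r)^−7] / r × (1+r)^−3 = €116,046.80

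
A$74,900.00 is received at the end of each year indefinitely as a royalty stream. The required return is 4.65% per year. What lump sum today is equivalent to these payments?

A$1,610,752.69

Periodic rate r = 0.0465 per year.
Level perpetuity: PV = PMT / r = 74,900 / (0.0465) = A$1,610,752.69.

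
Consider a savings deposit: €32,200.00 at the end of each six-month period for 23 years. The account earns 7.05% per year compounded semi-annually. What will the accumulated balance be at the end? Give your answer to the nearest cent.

€3,582,022.24

This is an ordinary annuity: 46 deposits of €32,200.00 at the end of each six-month period.
Periodic rate r = 0.0705/2 per half-year; n is counted in half-years.
FV = PMT × [((1+r)^n − 1)/r] = 32,200 × [(1+r)^46 − 1] / r = €3,582,022.24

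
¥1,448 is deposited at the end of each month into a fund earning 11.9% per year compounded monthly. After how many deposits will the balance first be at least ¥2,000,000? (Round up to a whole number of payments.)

273 payments

Periodic rate r = 0.119/12 per month; n is counted in months.
Ordinary annuity FV: 2,000,000 = 1,448 × [((1+r)^n − 1)/r].
(1+r)^n = 1 + 2,000,000 × r / 1,448, so n = ln(1 + 2,000,000·r/1,448) / ln(1+r) = 272.36.
Round up to a whole number of payments: n = 273.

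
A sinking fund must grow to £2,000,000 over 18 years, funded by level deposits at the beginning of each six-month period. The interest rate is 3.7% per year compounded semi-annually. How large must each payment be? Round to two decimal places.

Level annuity due; solve FV = PMT × [((1+r)^n − 1)/r] × (1+r) for PMT.
Periodic rate r = 0.037/2 per half-year; n is counted in half-years.
With n = 36: PMT = 2,000,000 / ([((1+r)^n − 1)/r] × (1+r)) = £38,868.92

£38,868.92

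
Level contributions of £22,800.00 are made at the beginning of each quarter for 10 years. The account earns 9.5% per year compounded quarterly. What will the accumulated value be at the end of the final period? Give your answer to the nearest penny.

This is an annuity due: 40 deposits of £22,800.00 at the beginning of each quarter.
Periodic rate r = 0.095/4 per quarter; n is counted in quarters.
FV = PMT × [((1+r)^n − 1)/r] × (1+r) = 22,800 × [(1+r)^40 − 1] / r × (1+r) = £1,530,369.26

£1,530,369.26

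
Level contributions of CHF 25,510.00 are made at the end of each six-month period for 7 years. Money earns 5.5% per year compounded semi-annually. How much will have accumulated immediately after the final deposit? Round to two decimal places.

CHF 428,562.55

This is an ordinary annuity: 14 deposits of CHF 25,510.00 at the end of each six-month period.
Periodic rate r = 0.055/2 per half-year; n is counted in half-years.
FV = PMT × [((1+r)^n − 1)/r] = 25,510 × [(1+r)^14 − 1] / r = CHF 428,562.55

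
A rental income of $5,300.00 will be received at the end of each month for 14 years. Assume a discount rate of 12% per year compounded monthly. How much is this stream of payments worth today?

This is an ordinary annuity: 168 payments of $5,300.00 at the end of each month.
Periodic rate r = 0.12/12 per month; n is counted in months.
PV = PMT × [(1 − (1+r)^−n)/r] = 5,300 × [1 − (1+r)^−168] / r = $430,394.10

$430,394.10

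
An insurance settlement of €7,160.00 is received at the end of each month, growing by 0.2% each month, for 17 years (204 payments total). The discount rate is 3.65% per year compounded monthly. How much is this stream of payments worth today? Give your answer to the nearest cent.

Periodic rate r = 0.0365/12 per month; n is counted in months.
Growing ordinary annuity: PV = PMT₁ × [1 − ((1+g)/(1+r))^n] / (r − g) = 7,160 × [1 − ((1+0.002)/(1+r))^204] / (r − 0.002) = €1,312,909.46.

€1,312,909.46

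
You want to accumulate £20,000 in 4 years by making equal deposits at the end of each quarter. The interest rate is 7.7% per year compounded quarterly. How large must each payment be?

£1,079.27

Level ordinary annuity; solve FV = PMT × [((1+r)^n − 1)/r] for PMT.
Periodic rate r = 0.077/4 per quarter; n is counted in quarters.
With n = 16: PMT = 20,000 / ([((1+r)^n − 1)/r]) = £1,079.27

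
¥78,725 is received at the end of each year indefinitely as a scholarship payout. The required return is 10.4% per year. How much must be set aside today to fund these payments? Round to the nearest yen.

Periodic rate r = 0.104 per year.
Level perpetuity: PV = PMT / r = 78,725 / (0.104) = ¥756,971.

¥756,971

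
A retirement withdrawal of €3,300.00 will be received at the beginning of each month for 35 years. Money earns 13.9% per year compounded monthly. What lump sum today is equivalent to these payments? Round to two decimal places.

€285,906.58

This is an annuity due: 420 payments of €3,300.00 at the beginning of each month.
Periodic rate r = 0.139/12 per month; n is counted in months.
PV = PMT × [(1 − (1+r)^−n)/r] × (1+r) = 3,300 × [1 − (1+r)^−420] / r × (1+r) = €285,906.58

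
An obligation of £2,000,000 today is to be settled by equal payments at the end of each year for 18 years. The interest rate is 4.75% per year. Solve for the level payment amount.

Level ordinary annuity; solve PV = PMT × [(1 − (1+r)^−n)/r] for PMT.
Periodic rate r = 0.0475 per year.
With n = 18: PMT = 2,000,000 / ([(1 − (1+r)^−n)/r]) = £167,766.85

£167,766.85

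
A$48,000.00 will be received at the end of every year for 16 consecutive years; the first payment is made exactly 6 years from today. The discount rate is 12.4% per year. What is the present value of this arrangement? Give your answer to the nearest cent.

Ordinary annuity of 16 payments, first payment at period 6.
Periodic rate r = 0.124 per year.
The ordinary-annuity PV formula values the stream one period before the first payment (period 5); discount that back 5 periods:
PV₀ = 48,000 × [1 − (1+r)^−16] / r × (1+r)^−5 = A$182,523.42

A$182,523.42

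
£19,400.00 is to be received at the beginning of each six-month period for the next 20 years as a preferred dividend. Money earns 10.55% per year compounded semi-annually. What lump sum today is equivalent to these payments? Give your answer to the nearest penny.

This is an annuity due: 40 payments of £19,400.00 at the beginning of each six-month period.
Periodic rate r = 0.1055/2 per half-year; n is counted in half-years.
PV = PMT × [(1 − (1+r)^−n)/r] × (1+r) = 19,400 × [1 − (1+r)^−40] / r × (1+r) = £337,639.53

£337,639.53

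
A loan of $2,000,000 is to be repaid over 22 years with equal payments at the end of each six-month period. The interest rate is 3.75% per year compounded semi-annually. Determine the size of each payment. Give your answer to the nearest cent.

Level ordinary annuity; solve PV = PMT × [(1 − (1+r)^−n)/r] for PMT.
Periodic rate r = 0.0375/2 per half-year; n is counted in half-years.
With n = 44: PMT = 2,000,000 / ([(1 − (1+r)^−n)/r]) = $67,155.62

$67,155.62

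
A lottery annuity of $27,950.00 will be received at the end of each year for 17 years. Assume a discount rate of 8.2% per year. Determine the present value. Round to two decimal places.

This is an ordinary annuity: 17 payments of $27,950.00 at the end of each year.
Periodic rate r = 0.082 per year.
PV = PMT × [(1 − (1+r)^−n)/r] = 27,950 × [1 − (1+r)^−17] / r = $251,583.87

$251,583.87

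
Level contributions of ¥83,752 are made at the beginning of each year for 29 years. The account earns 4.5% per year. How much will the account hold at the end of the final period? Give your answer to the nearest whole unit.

This is an annuity due: 29 deposits of ¥83,752 at the beginning of each year.
Periodic rate r = 0.045 per year.
FV = PMT × [((1+r)^n − 1)/r] × (1+r) = 83,752 × [(1+r)^29 − 1] / r × (1+r) = ¥5,025,712

¥5,025,712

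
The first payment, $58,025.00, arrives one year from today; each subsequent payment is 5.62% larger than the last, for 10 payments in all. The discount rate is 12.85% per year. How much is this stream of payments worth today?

Periodic rate r = 0.1285 per year.
Growing ordinary annuity: PV = PMT₁ × [1 − ((1+g)/(1+r))^n] / (r − g) = 58,025 × [1 − ((1+0.0562)/(1+r))^10] / (r − 0.0562) = $388,632.65.

$388,632.65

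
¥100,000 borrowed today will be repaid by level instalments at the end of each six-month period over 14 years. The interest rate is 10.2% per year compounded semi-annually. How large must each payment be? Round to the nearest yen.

Level ordinary annuity; solve PV = PMT × [(1 − (1+r)^−n)/r] for PMT.
Periodic rate r = 0.102/2 per half-year; n is counted in half-years.
With n = 28: PMT = 100,000 / ([(1 − (1+r)^−n)/r]) = ¥6,785

¥6,785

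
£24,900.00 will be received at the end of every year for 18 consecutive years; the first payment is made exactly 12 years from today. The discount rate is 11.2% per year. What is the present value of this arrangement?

£58,924.23

Ordinary annuity of 18 payments, first payment at period 12.
Periodic rate r = 0.112 per year.
The ordinary-annuity PV formula values the stream one period before the first payment (period 11); discount that back 11 periods:
PV₀ = 24,900 × [1 − (1+r)^−18] / r × (1+r)^−11 = £58,924.23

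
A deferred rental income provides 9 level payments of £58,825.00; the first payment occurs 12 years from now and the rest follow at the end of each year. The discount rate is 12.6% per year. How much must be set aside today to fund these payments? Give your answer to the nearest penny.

£83,058.60

Ordinary annuity of 9 payments, first payment at period 12.
Periodic rate r = 0.126 per year.
The ordinary-annuity PV formula values the stream one period before the first payment (period 11); discount that back 11 periods:
PV₀ = 58,825 × [1 − (1+r)^−9] / r × (1+r)^−11 = £83,058.60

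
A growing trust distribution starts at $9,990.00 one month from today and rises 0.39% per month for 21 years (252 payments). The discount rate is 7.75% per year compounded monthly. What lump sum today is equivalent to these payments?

$1,848,705.68

Periodic rate r = 0.0775/12 per month; n is counted in months.
Growing ordinary annuity: PV = PMT₁ × [1 − ((1+g)/(1+r))^n] / (r − g) = 9,990 × [1 − ((1+0.0039)/(1+r))^252] / (r − 0.0039) = $1,848,705.68.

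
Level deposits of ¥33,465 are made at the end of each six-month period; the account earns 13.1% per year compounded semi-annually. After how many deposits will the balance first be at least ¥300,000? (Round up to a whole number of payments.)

Periodic rate r = 0.131/2 per half-year; n is counted in half-years.
Ordinary annuity FV: 300,000 = 33,465 × [((1+r)^n − 1)/r].
(1+r)^n = 1 + 300,000 × r / 33,465, so n = ln(1 + 300,000·r/33,465) / ln(1+r) = 7.28.
Round up to a whole number of payments: n = 8.

8 payments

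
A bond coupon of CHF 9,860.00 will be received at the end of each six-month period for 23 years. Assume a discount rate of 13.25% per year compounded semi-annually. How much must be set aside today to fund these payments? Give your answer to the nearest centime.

CHF 141,046.69

This is an ordinary annuity: 46 payments of CHF 9,860.00 at the end of each six-month period.
Periodic rate r = 0.1325/2 per half-year; n is counted in half-years.
PV = PMT × [(1 − (1+r)^−n)/r] = 9,860 × [1 − (1+r)^−46] / r = CHF 141,046.69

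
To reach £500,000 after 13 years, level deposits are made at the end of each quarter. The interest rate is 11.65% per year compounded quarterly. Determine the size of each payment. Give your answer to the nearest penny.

Level ordinary annuity; solve FV = PMT × [((1+r)^n − 1)/r] for PMT.
Periodic rate r = 0.1165/4 per quarter; n is counted in quarters.
With n = 52: PMT = 500,000 / ([((1+r)^n − 1)/r]) = £4,221.23

£4,221.23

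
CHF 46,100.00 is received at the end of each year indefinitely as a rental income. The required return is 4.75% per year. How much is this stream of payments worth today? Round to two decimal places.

CHF 970,526.32

Periodic rate r = 0.0475 per year.
Level perpetuity: PV = PMT / r = 46,100 / (0.0475) = CHF 970,526.32.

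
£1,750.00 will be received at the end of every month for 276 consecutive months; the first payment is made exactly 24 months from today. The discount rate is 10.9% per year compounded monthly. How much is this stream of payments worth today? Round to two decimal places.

Ordinary annuity of 276 payments, first payment at period 24.
Periodic rate r = 0.109/12 per month; n is counted in months.
The ordinary-annuity PV formula values the stream one period before the first payment (period 23); discount that back 23 periods:
PV₀ = 1,750 × [1 − (1+r)^−276] / r × (1+r)^−23 = £143,583.80

£143,583.80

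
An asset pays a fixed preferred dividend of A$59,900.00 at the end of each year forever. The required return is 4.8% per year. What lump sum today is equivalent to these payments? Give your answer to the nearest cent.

A$1,247,916.67

Periodic rate r = 0.048 per year.
Level perpetuity: PV = PMT / r = 59,900 / (0.048) = A$1,247,916.67.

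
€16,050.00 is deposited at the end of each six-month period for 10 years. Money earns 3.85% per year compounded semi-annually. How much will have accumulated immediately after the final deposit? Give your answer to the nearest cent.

This is an ordinary annuity: 20 deposits of €16,050.00 at the end of each six-month period.
Periodic rate r = 0.0385/2 per half-year; n is counted in half-years.
FV = PMT × [((1+r)^n − 1)/r] = 16,050 × [(1+r)^20 − 1] / r = €387,073.64

€387,073.64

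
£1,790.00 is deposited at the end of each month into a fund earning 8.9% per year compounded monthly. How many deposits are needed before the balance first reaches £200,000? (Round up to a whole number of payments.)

82 payments

Periodic rate r = 0.089/12 per month; n is counted in months.
Ordinary annuity FV: 200,000 = 1,790 × [((1+r)^n − 1)/r].
(1+r)^n = 1 + 200,000 × r / 1,790, so n = ln(1 + 200,000·r/1,790) / ln(1+r) = 81.68.
Round up to a whole number of payments: n = 82.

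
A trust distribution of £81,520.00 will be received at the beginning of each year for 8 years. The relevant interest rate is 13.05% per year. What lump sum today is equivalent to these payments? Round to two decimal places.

This is an annuity due: 8 payments of £81,520.00 at the beginning of each year.
Periodic rate r = 0.1305 per year.
PV = PMT × [(1 − (1+r)^−n)/r] × (1+r) = 81,520 × [1 − (1+r)^−8] / r × (1+r) = £441,490.82

£441,490.82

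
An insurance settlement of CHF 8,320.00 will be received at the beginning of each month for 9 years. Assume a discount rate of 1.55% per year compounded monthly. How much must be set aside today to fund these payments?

This is an annuity due: 108 payments of CHF 8,320.00 at the beginning of each month.
Periodic rate r = 0.0155/12 per month; n is counted in months.
PV = PMT × [(1 − (1+r)^−n)/r] × (1+r) = 8,320 × [1 − (1+r)^−108] / r × (1+r) = CHF 839,279.26

CHF 839,279.26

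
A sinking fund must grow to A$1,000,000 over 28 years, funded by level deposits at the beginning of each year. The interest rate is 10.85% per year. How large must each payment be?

Level annuity due; solve FV = PMT × [((1+r)^n − 1)/r] × (1+r) for PMT.
Periodic rate r = 0.1085 per year.
With n = 28: PMT = 1,000,000 / ([((1+r)^n − 1)/r] × (1+r)) = A$5,795.30

A$5,795.30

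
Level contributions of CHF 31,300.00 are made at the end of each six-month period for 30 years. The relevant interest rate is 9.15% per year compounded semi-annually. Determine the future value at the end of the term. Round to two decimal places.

CHF 9,334,876.01

This is an ordinary annuity: 60 deposits of CHF 31,300.00 at the end of each six-month period.
Periodic rate r = 0.0915/2 per half-year; n is counted in half-years.
FV = PMT × [((1+r)^n − 1)/r] = 31,300 × [(1+r)^60 − 1] / r = CHF 9,334,876.01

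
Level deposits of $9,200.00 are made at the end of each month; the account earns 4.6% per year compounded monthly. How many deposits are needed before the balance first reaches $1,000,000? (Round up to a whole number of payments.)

Periodic rate r = 0.046/12 per month; n is counted in months.
Ordinary annuity FV: 1,000,000 = 9,200 × [((1+r)^n − 1)/r].
(1+r)^n = 1 + 1,000,000 × r / 9,200, so n = ln(1 + 1,000,000·r/9,200) / ln(1+r) = 91.04.
Round up to a whole number of payments: n = 92.

92 payments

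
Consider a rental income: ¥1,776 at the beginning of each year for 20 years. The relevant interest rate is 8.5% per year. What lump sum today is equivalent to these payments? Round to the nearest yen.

¥18,235

This is an annuity due: 20 payments of ¥1,776 at the beginning of each year.
Periodic rate r = 0.085 per year.
PV = PMT × [(1 − (1+r)^−n)/r] × (1+r) = 1,776 × [1 − (1+r)^−20] / r × (1+r) = ¥18,235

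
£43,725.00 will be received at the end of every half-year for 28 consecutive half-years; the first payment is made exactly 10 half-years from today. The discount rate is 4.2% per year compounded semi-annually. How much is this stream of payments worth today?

Ordinary annuity of 28 payments, first payment at period 10.
Periodic rate r = 0.042/2 per half-year; n is counted in half-years.
The ordinary-annuity PV formula values the stream one period before the first payment (period 9); discount that back 9 periods:
PV₀ = 43,725 × [1 − (1+r)^−28] / r × (1+r)^−9 = £761,878.01

£761,878.01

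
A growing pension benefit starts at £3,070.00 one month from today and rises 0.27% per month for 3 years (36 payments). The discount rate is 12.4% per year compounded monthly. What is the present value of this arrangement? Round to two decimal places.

Periodic rate r = 0.124/12 per month; n is counted in months.
Growing ordinary annuity: PV = PMT₁ × [1 − ((1+g)/(1+r))^n] / (r − g) = 3,070 × [1 − ((1+0.0027)/(1+r))^36] / (r − 0.0027) = £96,091.29.

£96,091.29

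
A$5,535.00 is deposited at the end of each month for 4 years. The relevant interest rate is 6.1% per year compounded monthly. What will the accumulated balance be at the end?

This is an ordinary annuity: 48 deposits of A$5,535.00 at the end of each month.
Periodic rate r = 0.061/12 per month; n is counted in months.
FV = PMT × [((1+r)^n − 1)/r] = 5,535 × [(1+r)^48 − 1] / r = A$300,039.50

A$300,039.50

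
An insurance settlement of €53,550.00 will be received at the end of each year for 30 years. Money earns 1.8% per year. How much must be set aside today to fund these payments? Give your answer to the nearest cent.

€1,232,978.02

This is an ordinary annuity: 30 payments of €53,550.00 at the end of each year.
Periodic rate r = 0.018 per year.
PV = PMT × [(1 − (1+r)^−n)/r] = 53,550 × [1 − (1+r)^−30] / r = €1,232,978.02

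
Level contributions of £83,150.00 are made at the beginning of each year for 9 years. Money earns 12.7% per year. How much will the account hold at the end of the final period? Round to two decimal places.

£1,426,327.09

This is an annuity due: 9 deposits of £83,150.00 at the beginning of each year.
Periodic rate r = 0.127 per year.
FV = PMT × [((1+r)^n − 1)/r] × (1+r) = 83,150 × [(1+r)^9 − 1] / r × (1+r) = £1,426,327.09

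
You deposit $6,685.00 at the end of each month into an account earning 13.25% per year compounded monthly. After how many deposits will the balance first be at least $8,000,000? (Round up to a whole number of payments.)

242 payments

Periodic rate r = 0.1325/12 per month; n is counted in months.
Ordinary annuity FV: 8,000,000 = 6,685 × [((1+r)^n − 1)/r].
(1+r)^n = 1 + 8,000,000 × r / 6,685, so n = ln(1 + 8,000,000·r/6,685) / ln(1+r) = 241.71.
Round up to a whole number of payments: n = 242.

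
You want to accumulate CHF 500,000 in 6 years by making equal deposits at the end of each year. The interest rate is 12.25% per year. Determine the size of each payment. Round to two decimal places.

Level ordinary annuity; solve FV = PMT × [((1+r)^n − 1)/r] for PMT.
Periodic rate r = 0.1225 per year.
With n = 6: PMT = 500,000 / ([((1+r)^n − 1)/r]) = CHF 61,225.16

CHF 61,225.16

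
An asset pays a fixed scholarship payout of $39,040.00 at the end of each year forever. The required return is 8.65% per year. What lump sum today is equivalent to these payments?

Periodic rate r = 0.0865 per year.
Level perpetuity: PV = PMT / r = 39,040 / (0.0865) = $451,329.48.

$451,329.48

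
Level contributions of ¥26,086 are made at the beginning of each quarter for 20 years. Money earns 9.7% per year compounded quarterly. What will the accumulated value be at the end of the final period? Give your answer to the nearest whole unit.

This is an annuity due: 80 deposits of ¥26,086 at the beginning of each quarter.
Periodic rate r = 0.097/4 per quarter; n is counted in quarters.
FV = PMT × [((1+r)^n − 1)/r] × (1+r) = 26,086 × [(1+r)^80 − 1] / r × (1+r) = ¥6,389,888

¥6,389,888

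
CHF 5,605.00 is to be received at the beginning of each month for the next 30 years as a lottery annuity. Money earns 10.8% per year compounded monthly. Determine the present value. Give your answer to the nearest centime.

This is an annuity due: 360 payments of CHF 5,605.00 at the beginning of each month.
Periodic rate r = 0.108/12 per month; n is counted in months.
PV = PMT × [(1 − (1+r)^−n)/r] × (1+r) = 5,605 × [1 − (1+r)^−360] / r × (1+r) = CHF 603,413.59

CHF 603,413.59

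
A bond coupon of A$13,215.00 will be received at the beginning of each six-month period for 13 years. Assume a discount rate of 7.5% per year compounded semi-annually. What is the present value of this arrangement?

A$225,225.94

This is an annuity due: 26 payments of A$13,215.00 at the beginning of each six-month period.
Periodic rate r = 0.075/2 per half-year; n is counted in half-years.
PV = PMT × [(1 − (1+r)^−n)/r] × (1+r) = 13,215 × [1 − (1+r)^−26] / r × (1+r) = A$225,225.94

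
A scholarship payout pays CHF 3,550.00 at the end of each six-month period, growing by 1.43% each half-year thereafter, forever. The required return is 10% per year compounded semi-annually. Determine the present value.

Periodic rate r = 0.1/2 per half-year.
Growing perpetuity (Gordon): PV = PMT₁ / (r − g) = 3,550 / (r − 0.0143) = CHF 99,439.78.

CHF 99,439.78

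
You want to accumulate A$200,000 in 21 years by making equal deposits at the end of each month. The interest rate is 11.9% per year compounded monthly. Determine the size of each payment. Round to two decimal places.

A$179.95

Level ordinary annuity; solve FV = PMT × [((1+r)^n − 1)/r] for PMT.
Periodic rate r = 0.119/12 per month; n is counted in months.
With n = 252: PMT = 200,000 / ([((1+r)^n − 1)/r]) = A$179.95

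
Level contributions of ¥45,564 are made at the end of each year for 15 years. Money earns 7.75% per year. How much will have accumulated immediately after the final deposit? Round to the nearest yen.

¥1,213,350

This is an ordinary annuity: 15 deposits of ¥45,564 at the end of each year.
Periodic rate r = 0.0775 per year.
FV = PMT × [((1+r)^n − 1)/r] = 45,564 × [(1+r)^15 − 1] / r = ¥1,213,350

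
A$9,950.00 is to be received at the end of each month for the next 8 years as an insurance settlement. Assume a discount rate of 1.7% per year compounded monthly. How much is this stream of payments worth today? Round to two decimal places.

A$892,503.47

This is an ordinary annuity: 96 payments of A$9,950.00 at the end of each month.
Periodic rate r = 0.017/12 per month; n is counted in months.
PV = PMT × [(1 − (1+r)^−n)/r] = 9,950 × [1 − (1+r)^−96] / r = A$892,503.47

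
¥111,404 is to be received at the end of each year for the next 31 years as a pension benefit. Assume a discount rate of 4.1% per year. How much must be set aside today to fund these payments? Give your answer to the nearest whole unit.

¥1,935,283

This is an ordinary annuity: 31 payments of ¥111,404 at the end of each year.
Periodic rate r = 0.041 per year.
PV = PMT × [(1 − (1+r)^−n)/r] = 111,404 × [1 − (1+r)^−31] / r = ¥1,935,283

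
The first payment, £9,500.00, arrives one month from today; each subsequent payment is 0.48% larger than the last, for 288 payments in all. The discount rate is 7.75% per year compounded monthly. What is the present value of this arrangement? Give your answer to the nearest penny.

£2,165,824.34

Periodic rate r = 0.0775/12 per month; n is counted in months.
Growing ordinary annuity: PV = PMT₁ × [1 − ((1+g)/(1+r))^n] / (r − g) = 9,500 × [1 − ((1+0.0048)/(1+r))^288] / (r − 0.0048) = £2,165,824.34.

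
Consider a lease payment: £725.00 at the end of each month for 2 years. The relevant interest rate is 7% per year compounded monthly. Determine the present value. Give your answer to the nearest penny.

This is an ordinary annuity: 24 payments of £725.00 at the end of each month.
Periodic rate r = 0.07/12 per month; n is counted in months.
PV = PMT × [(1 − (1+r)^−n)/r] = 725 × [1 − (1+r)^−24] / r = £16,192.95

£16,192.95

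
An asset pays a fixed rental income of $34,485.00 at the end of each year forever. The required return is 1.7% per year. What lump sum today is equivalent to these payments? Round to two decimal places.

Periodic rate r = 0.017 per year.
Level perpetuity: PV = PMT / r = 34,485 / (0.017) = $2,028,529.41.

$2,028,529.41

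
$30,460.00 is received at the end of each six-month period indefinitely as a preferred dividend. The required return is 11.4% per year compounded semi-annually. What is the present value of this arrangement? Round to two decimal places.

$534,385.96

Periodic rate r = 0.114/2 per half-year.
Level perpetuity: PV = PMT / r = 30,460 / (0.114/2) = $534,385.96.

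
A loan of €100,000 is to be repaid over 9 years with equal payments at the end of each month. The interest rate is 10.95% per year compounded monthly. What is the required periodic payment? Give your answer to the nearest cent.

€1,459.82

Level ordinary annuity; solve PV = PMT × [(1 − (1+r)^−n)/r] for PMT.
Periodic rate r = 0.1095/12 per month; n is counted in months.
With n = 108: PMT = 100,000 / ([(1 − (1+r)^−n)/r]) = €1,459.82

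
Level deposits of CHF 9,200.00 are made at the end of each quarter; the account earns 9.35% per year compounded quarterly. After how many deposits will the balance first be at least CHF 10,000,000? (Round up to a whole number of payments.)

Periodic rate r = 0.0935/4 per quarter; n is counted in quarters.
Ordinary annuity FV: 10,000,000 = 9,200 × [((1+r)^n − 1)/r].
(1+r)^n = 1 + 10,000,000 × r / 9,200, so n = ln(1 + 10,000,000·r/9,200) / ln(1+r) = 141.68.
Round up to a whole number of payments: n = 142.

142 payments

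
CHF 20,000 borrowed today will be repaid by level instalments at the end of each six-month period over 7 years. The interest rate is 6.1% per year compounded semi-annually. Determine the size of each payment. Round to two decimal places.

Level ordinary annuity; solve PV = PMT × [(1 − (1+r)^−n)/r] for PMT.
Periodic rate r = 0.061/2 per half-year; n is counted in half-years.
With n = 14: PMT = 20,000 / ([(1 − (1+r)^−n)/r]) = CHF 1,776.57

CHF 1,776.57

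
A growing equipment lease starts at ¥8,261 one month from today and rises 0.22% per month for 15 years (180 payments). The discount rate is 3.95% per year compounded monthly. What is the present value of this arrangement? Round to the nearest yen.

Periodic rate r = 0.0395/12 per month; n is counted in months.
Growing ordinary annuity: PV = PMT₁ × [1 − ((1+g)/(1+r))^n] / (r − g) = 8,261 × [1 − ((1+0.0022)/(1+r))^180] / (r − 0.0022) = ¥1,346,655.

¥1,346,655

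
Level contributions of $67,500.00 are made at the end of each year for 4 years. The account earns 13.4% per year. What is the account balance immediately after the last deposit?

$329,280.53

This is an ordinary annuity: 4 deposits of $67,500.00 at the end of each year.
Periodic rate r = 0.134 per year.
FV = PMT × [((1+r)^n − 1)/r] = 67,500 × [(1+r)^4 − 1] / r = $329,280.53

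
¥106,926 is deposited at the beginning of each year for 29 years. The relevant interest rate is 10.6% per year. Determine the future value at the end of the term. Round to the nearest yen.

¥19,606,319

This is an annuity due: 29 deposits of ¥106,926 at the beginning of each year.
Periodic rate r = 0.106 per year.
FV = PMT × [((1+r)^n − 1)/r] × (1+r) = 106,926 × [(1+r)^29 − 1] / r × (1+r) = ¥19,606,319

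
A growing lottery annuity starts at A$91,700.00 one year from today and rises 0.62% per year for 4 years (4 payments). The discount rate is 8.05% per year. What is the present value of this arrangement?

Periodic rate r = 0.0805 per year.
Growing ordinary annuity: PV = PMT₁ × [1 − ((1+g)/(1+r))^n] / (r − g) = 91,700 × [1 − ((1+0.0062)/(1+r))^4] / (r − 0.0062) = A$306,034.62.

A$306,034.62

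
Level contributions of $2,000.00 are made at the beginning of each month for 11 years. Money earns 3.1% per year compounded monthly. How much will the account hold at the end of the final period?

This is an annuity due: 132 deposits of $2,000.00 at the beginning of each month.
Periodic rate r = 0.031/12 per month; n is counted in months.
FV = PMT × [((1+r)^n − 1)/r] × (1+r) = 2,000 × [(1+r)^132 − 1] / r × (1+r) = $314,928.89

$314,928.89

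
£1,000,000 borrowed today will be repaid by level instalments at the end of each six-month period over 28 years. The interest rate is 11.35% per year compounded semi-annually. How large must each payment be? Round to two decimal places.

£59,452.23

Level ordinary annuity; solve PV = PMT × [(1 − (1+r)^−n)/r] for PMT.
Periodic rate r = 0.1135/2 per half-year; n is counted in half-years.
With n = 56: PMT = 1,000,000 / ([(1 − (1+r)^−n)/r]) = £59,452.23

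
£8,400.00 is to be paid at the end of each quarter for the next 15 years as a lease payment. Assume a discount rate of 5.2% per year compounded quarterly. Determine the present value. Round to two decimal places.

£348,460.44

This is an ordinary annuity: 60 payments of £8,400.00 at the end of each quarter.
Periodic rate r = 0.052/4 per quarter; n is counted in quarters.
PV = PMT × [(1 − (1+r)^−n)/r] = 8,400 × [1 − (1+r)^−60] / r = £348,460.44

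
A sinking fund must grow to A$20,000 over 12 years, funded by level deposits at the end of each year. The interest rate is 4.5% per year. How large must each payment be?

A$1,293.32

Level ordinary annuity; solve FV = PMT × [((1+r)^n − 1)/r] for PMT.
Periodic rate r = 0.045 per year.
With n = 12: PMT = 20,000 / ([((1+r)^n − 1)/r]) = A$1,293.32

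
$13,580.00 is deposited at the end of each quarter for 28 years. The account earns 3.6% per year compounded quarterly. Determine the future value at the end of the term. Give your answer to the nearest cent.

$2,607,040.15

This is an ordinary annuity: 112 deposits of $13,580.00 at the end of each quarter.
Periodic rate r = 0.036/4 per quarter; n is counted in quarters.
FV = PMT × [((1+r)^n − 1)/r] = 13,580 × [(1+r)^112 − 1] / r = $2,607,040.15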